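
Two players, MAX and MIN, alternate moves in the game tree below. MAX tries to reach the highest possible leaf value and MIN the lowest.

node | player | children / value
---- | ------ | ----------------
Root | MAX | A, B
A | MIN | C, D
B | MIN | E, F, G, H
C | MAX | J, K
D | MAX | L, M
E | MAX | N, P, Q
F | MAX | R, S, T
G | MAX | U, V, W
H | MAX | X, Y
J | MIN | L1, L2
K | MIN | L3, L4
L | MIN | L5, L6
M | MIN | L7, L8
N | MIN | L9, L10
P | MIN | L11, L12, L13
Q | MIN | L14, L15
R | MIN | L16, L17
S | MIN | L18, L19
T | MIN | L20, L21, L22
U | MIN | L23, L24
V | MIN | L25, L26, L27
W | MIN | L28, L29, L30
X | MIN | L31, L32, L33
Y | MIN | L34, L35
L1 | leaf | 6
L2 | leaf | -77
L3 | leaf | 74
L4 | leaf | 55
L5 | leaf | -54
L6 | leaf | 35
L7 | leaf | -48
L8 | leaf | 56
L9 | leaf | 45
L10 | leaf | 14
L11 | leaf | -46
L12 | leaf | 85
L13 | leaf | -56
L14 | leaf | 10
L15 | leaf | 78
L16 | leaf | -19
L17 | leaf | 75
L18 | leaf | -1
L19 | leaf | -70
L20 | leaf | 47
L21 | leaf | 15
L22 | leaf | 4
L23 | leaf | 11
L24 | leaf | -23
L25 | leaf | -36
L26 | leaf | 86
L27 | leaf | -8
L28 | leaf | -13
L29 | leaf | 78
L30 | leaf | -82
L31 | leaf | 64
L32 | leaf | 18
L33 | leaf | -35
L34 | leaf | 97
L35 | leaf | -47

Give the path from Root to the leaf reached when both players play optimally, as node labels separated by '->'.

Root -> B -> H -> X -> L33

J (MIN): min(6, -77) = -77
K (MIN): min(74, 55) = 55
C (MAX): max(-77, 55) = 55
L (MIN): min(-54, 35) = -54
M (MIN): min(-48, 56) = -48
D (MAX): max(-54, -48) = -48
A (MIN): min(55, -48) = -48
N (MIN): min(45, 14) = 14
P (MIN): min(-46, 85, -56) = -56
Q (MIN): min(10, 78) = 10
E (MAX): max(14, -56, 10) = 14
R (MIN): min(-19, 75) = -19
S (MIN): min(-1, -70) = -70
T (MIN): min(47, 15, 4) = 4
F (MAX): max(-19, -70, 4) = 4
U (MIN): min(11, -23) = -23
V (MIN): min(-36, 86, -8) = -36
W (MIN): min(-13, 78, -82) = -82
G (MAX): max(-23, -36, -82) = -23
X (MIN): min(64, 18, -35) = -35
Y (MIN): min(97, -47) = -47
H (MAX): max(-35, -47) = -35
B (MIN): min(14, 4, -23, -35) = -35
Root (MAX): max(-48, -35) = -35
At Root, MAX picks B (highest: -35).
At B, MIN picks H (lowest: -35).
At H, MAX picks X (highest: -35).
At X, MIN picks L33 (lowest: -35).
Terminal value -35.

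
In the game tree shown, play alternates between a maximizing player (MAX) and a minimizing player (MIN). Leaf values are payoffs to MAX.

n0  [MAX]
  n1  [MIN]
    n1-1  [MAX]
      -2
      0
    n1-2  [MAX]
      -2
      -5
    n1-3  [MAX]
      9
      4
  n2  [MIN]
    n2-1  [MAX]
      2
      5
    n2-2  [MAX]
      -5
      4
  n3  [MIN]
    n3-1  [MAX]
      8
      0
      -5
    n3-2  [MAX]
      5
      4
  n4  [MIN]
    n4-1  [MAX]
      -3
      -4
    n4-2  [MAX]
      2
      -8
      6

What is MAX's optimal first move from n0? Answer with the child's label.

n1-1 (MAX): max(-2, 0) = 0
n1-2 (MAX): max(-2, -5) = -2
n1-3 (MAX): max(9, 4) = 9
n1 (MIN): min(0, -2, 9) = -2
n2-1 (MAX): max(2, 5) = 5
n2-2 (MAX): max(-5, 4) = 4
n2 (MIN): min(5, 4) = 4
n3-1 (MAX): max(8, 0, -5) = 8
n3-2 (MAX): max(5, 4) = 5
n3 (MIN): min(8, 5) = 5
n4-1 (MAX): max(-3, -4) = -3
n4-2 (MAX): max(2, -8, 6) = 6
n4 (MIN): min(-3, 6) = -3
n0 (MAX): max(-2, 4, 5, -3) = 5
MAX at n0 wants the highest of {n1=-2, n2=4, n3=5, n4=-3}, so chooses n3.

n3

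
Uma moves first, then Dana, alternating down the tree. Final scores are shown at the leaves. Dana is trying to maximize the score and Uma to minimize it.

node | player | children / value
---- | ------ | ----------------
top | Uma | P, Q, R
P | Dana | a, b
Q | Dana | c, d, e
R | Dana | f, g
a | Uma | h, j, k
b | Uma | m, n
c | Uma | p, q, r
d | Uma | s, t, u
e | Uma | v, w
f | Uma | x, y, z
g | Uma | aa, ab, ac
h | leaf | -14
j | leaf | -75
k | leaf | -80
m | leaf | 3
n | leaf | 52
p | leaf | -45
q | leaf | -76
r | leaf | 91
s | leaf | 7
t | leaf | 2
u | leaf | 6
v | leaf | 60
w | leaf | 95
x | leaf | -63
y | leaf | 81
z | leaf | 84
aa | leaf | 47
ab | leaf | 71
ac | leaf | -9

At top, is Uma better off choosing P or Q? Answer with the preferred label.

a (Uma): min(-14, -75, -80) = -80
b (Uma): min(3, 52) = 3
P (Dana): max(-80, 3) = 3
c (Uma): min(-45, -76, 91) = -76
d (Uma): min(7, 2, 6) = 2
e (Uma): min(60, 95) = 60
Q (Dana): max(-76, 2, 60) = 60
Uma prefers the lower value; P=3, Q=60. P is better since 3 < 60.

P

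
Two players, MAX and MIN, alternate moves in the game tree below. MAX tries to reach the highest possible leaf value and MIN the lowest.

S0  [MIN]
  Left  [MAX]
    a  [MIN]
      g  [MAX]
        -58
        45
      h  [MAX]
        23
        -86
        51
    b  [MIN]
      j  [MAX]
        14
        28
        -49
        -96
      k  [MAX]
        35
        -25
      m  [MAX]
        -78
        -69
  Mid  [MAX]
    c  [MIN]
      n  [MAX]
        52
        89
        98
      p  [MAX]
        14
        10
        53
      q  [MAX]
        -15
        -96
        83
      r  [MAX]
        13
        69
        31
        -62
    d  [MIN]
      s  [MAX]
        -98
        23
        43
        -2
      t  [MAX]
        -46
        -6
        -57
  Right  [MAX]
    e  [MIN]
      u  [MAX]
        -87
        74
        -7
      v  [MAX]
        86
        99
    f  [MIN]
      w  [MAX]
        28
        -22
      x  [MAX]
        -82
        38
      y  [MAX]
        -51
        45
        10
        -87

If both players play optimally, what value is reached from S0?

g (MAX): max(-58, 45) = 45
h (MAX): max(23, -86, 51) = 51
a (MIN): min(45, 51) = 45
j (MAX): max(14, 28, -49, -96) = 28
k (MAX): max(35, -25) = 35
m (MAX): max(-78, -69) = -69
b (MIN): min(28, 35, -69) = -69
Left (MAX): max(45, -69) = 45
n (MAX): max(52, 89, 98) = 98
p (MAX): max(14, 10, 53) = 53
q (MAX): max(-15, -96, 83) = 83
r (MAX): max(13, 69, 31, -62) = 69
c (MIN): min(98, 53, 83, 69) = 53
s (MAX): max(-98, 23, 43, -2) = 43
t (MAX): max(-46, -6, -57) = -6
d (MIN): min(43, -6) = -6
Mid (MAX): max(53, -6) = 53
u (MAX): max(-87, 74, -7) = 74
v (MAX): max(86, 99) = 99
e (MIN): min(74, 99) = 74
w (MAX): max(28, -22) = 28
x (MAX): max(-82, 38) = 38
y (MAX): max(-51, 45, 10, -87) = 45
f (MIN): min(28, 38, 45) = 28
Right (MAX): max(74, 28) = 74
S0 (MIN): min(45, 53, 74) = 45

45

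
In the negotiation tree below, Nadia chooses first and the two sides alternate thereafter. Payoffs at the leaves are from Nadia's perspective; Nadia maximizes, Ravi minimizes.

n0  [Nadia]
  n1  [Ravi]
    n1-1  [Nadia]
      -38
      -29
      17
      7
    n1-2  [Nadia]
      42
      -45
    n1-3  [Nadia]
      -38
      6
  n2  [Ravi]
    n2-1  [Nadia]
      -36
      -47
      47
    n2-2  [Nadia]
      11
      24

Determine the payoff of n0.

24

n1-1 (Nadia): max(-38, -29, 17, 7) = 17
n1-2 (Nadia): max(42, -45) = 42
n1-3 (Nadia): max(-38, 6) = 6
n1 (Ravi): min(17, 42, 6) = 6
n2-1 (Nadia): max(-36, -47, 47) = 47
n2-2 (Nadia): max(11, 24) = 24
n2 (Ravi): min(47, 24) = 24
n0 (Nadia): max(6, 24) = 24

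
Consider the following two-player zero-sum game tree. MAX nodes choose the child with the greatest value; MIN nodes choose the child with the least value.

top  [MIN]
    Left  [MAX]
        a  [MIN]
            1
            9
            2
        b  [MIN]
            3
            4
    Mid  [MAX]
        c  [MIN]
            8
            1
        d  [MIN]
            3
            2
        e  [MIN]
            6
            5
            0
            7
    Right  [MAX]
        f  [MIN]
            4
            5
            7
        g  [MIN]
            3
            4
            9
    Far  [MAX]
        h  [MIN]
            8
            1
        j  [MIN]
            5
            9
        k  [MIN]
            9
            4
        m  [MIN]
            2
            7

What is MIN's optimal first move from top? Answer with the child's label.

a (MIN): min(1, 9, 2) = 1
b (MIN): min(3, 4) = 3
Left (MAX): max(1, 3) = 3
c (MIN): min(8, 1) = 1
d (MIN): min(3, 2) = 2
e (MIN): min(6, 5, 0, 7) = 0
Mid (MAX): max(1, 2, 0) = 2
f (MIN): min(4, 5, 7) = 4
g (MIN): min(3, 4, 9) = 3
Right (MAX): max(4, 3) = 4
h (MIN): min(8, 1) = 1
j (MIN): min(5, 9) = 5
k (MIN): min(9, 4) = 4
m (MIN): min(2, 7) = 2
Far (MAX): max(1, 5, 4, 2) = 5
top (MIN): min(3, 2, 4, 5) = 2
MIN at top wants the lowest of {Left=3, Mid=2, Right=4, Far=5}, so chooses Mid.

Mid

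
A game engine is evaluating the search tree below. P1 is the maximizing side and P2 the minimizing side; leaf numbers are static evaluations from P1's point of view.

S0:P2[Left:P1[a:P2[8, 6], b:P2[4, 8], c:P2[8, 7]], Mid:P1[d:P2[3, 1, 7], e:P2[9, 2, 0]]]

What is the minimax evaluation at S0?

a (P2): min(8, 6) = 6
b (P2): min(4, 8) = 4
c (P2): min(8, 7) = 7
Left (P1): max(6, 4, 7) = 7
d (P2): min(3, 1, 7) = 1
e (P2): min(9, 2, 0) = 0
Mid (P1): max(1, 0) = 1
S0 (P2): min(7, 1) = 1

1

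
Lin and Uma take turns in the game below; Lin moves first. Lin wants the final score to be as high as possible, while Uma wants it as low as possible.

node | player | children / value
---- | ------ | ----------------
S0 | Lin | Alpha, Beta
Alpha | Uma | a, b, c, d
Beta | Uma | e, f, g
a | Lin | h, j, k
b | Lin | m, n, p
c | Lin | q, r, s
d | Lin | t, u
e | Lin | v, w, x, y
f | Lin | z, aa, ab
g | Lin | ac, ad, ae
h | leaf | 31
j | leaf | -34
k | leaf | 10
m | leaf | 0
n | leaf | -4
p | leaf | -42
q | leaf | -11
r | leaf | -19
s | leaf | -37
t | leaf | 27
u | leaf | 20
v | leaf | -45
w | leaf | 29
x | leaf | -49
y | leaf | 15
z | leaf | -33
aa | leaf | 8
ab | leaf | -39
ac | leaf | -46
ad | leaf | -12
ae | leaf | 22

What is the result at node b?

0

b (Lin): max(0, -4, -42) = 0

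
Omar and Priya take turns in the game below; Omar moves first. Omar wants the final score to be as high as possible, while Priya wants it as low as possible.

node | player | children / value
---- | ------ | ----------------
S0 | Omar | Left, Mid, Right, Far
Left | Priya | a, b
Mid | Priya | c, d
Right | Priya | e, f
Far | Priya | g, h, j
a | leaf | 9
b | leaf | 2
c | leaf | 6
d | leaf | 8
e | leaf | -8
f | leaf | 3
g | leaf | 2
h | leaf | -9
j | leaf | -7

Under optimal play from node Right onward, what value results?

Right (Priya): min(-8, 3) = -8

-8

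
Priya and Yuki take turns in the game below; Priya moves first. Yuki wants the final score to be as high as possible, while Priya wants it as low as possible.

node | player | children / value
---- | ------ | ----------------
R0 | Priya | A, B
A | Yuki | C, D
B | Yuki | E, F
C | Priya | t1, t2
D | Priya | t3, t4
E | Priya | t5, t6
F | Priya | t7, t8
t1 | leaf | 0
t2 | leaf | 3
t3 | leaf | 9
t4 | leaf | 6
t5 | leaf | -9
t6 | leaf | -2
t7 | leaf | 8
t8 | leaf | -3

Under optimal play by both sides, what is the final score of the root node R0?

C (Priya): min(0, 3) = 0
D (Priya): min(9, 6) = 6
A (Yuki): max(0, 6) = 6
E (Priya): min(-9, -2) = -9
F (Priya): min(8, -3) = -3
B (Yuki): max(-9, -3) = -3
R0 (Priya): min(6, -3) = -3

-3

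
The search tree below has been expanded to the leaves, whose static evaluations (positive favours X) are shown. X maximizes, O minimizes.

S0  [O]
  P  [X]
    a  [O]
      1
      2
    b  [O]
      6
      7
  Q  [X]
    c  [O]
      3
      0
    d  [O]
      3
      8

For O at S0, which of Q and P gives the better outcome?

Q

c (O): min(3, 0) = 0
d (O): min(3, 8) = 3
Q (X): max(0, 3) = 3
a (O): min(1, 2) = 1
b (O): min(6, 7) = 6
P (X): max(1, 6) = 6
O prefers the lower value; Q=3, P=6. Q is better since 3 < 6.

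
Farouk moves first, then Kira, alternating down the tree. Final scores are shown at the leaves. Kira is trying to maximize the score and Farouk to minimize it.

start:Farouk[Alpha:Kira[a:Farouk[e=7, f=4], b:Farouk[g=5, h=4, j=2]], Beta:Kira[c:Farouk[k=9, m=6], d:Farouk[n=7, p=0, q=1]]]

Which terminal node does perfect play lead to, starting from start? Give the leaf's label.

a (Farouk): min(7, 4) = 4
b (Farouk): min(5, 4, 2) = 2
Alpha (Kira): max(4, 2) = 4
c (Farouk): min(9, 6) = 6
d (Farouk): min(7, 0, 1) = 0
Beta (Kira): max(6, 0) = 6
start (Farouk): min(4, 6) = 4
At start, Farouk picks Alpha (lowest: 4).
At Alpha, Kira picks a (highest: 4).
At a, Farouk picks f (lowest: 4).
Terminal value 4.

f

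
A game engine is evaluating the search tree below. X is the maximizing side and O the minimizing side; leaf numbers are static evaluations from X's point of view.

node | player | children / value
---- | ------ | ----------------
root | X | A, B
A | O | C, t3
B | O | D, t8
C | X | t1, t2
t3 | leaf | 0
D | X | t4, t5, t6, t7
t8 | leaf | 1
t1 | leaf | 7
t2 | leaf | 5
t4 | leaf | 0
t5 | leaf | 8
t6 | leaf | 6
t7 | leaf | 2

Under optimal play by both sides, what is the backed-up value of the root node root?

C (X): max(7, 5) = 7
A (O): min(7, 0) = 0
D (X): max(0, 8, 6, 2) = 8
B (O): min(8, 1) = 1
root (X): max(0, 1) = 1

1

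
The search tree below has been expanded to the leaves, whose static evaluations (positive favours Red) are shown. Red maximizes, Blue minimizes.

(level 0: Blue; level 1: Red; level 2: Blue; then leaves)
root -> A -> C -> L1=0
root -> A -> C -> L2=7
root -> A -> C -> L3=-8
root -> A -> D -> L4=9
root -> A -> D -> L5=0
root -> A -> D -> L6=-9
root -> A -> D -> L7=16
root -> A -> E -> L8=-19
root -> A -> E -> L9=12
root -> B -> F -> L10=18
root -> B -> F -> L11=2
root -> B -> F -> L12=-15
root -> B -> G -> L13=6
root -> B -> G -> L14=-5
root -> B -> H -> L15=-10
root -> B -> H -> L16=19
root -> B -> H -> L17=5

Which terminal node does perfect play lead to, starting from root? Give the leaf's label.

C (Blue): min(0, 7, -8) = -8
D (Blue): min(9, 0, -9, 16) = -9
E (Blue): min(-19, 12) = -19
A (Red): max(-8, -9, -19) = -8
F (Blue): min(18, 2, -15) = -15
G (Blue): min(6, -5) = -5
H (Blue): min(-10, 19, 5) = -10
B (Red): max(-15, -5, -10) = -5
root (Blue): min(-8, -5) = -8
At root, Blue picks A (lowest: -8).
At A, Red picks C (highest: -8).
At C, Blue picks L3 (lowest: -8).
Terminal value -8.

L3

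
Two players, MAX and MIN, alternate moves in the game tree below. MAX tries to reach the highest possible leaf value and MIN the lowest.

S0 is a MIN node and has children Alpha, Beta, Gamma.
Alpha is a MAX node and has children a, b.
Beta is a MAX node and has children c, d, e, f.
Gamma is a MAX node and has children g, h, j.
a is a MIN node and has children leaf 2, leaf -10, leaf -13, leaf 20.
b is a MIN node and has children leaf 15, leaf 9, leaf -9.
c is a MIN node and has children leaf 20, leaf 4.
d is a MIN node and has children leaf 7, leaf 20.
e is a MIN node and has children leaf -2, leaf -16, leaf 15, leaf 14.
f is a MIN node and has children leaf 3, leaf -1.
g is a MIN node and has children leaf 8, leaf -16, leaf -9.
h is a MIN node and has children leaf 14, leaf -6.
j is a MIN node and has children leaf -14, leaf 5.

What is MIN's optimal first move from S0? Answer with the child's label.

Alpha

a (MIN): min(2, -10, -13, 20) = -13
b (MIN): min(15, 9, -9) = -9
Alpha (MAX): max(-13, -9) = -9
c (MIN): min(20, 4) = 4
d (MIN): min(7, 20) = 7
e (MIN): min(-2, -16, 15, 14) = -16
f (MIN): min(3, -1) = -1
Beta (MAX): max(4, 7, -16, -1) = 7
g (MIN): min(8, -16, -9) = -16
h (MIN): min(14, -6) = -6
j (MIN): min(-14, 5) = -14
Gamma (MAX): max(-16, -6, -14) = -6
S0 (MIN): min(-9, 7, -6) = -9
MIN at S0 wants the lowest of {Alpha=-9, Beta=7, Gamma=-6}, so chooses Alpha.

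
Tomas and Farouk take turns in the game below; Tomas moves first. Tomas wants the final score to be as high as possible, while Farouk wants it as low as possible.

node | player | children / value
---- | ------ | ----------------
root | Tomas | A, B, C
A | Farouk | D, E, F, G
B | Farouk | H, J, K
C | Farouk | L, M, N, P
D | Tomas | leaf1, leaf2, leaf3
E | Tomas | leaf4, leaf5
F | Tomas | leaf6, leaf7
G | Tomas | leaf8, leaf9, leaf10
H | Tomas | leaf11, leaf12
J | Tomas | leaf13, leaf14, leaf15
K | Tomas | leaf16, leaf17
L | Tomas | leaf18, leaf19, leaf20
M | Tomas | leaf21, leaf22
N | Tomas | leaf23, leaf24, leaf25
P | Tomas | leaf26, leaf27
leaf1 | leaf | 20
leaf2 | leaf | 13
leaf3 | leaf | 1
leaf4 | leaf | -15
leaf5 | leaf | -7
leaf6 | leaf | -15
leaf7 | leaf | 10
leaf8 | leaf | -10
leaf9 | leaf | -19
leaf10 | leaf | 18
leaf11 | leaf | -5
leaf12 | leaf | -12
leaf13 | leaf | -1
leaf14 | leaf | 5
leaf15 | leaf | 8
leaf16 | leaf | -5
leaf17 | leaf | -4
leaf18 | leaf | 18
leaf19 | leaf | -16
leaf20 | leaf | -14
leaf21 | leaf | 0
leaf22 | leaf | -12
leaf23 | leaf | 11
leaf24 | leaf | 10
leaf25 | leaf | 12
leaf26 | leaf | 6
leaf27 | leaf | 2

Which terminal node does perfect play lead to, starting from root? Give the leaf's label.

leaf21

D (Tomas): max(20, 13, 1) = 20
E (Tomas): max(-15, -7) = -7
F (Tomas): max(-15, 10) = 10
G (Tomas): max(-10, -19, 18) = 18
A (Farouk): min(20, -7, 10, 18) = -7
H (Tomas): max(-5, -12) = -5
J (Tomas): max(-1, 5, 8) = 8
K (Tomas): max(-5, -4) = -4
B (Farouk): min(-5, 8, -4) = -5
L (Tomas): max(18, -16, -14) = 18
M (Tomas): max(0, -12) = 0
N (Tomas): max(11, 10, 12) = 12
P (Tomas): max(6, 2) = 6
C (Farouk): min(18, 0, 12, 6) = 0
root (Tomas): max(-7, -5, 0) = 0
At root, Tomas picks C (highest: 0).
At C, Farouk picks M (lowest: 0).
At M, Tomas picks leaf21 (highest: 0).
Terminal value 0.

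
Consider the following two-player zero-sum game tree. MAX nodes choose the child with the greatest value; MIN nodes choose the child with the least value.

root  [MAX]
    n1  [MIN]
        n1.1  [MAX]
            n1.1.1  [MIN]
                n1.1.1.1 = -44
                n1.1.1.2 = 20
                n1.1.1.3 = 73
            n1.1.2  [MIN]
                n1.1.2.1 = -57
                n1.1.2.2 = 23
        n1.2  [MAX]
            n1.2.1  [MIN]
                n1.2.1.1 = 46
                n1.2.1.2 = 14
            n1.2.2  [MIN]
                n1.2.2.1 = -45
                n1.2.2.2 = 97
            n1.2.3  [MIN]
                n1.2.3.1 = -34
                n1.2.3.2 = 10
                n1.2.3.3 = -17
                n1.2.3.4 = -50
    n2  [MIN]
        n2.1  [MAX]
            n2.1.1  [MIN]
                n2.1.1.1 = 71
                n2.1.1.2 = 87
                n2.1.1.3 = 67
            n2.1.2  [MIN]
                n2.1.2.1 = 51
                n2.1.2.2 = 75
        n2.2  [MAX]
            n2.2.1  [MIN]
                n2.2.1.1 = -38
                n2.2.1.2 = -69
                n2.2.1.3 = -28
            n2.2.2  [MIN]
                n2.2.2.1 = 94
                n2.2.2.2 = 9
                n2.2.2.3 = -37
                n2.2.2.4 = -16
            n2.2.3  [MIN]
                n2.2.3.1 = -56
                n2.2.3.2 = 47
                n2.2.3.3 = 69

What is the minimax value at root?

n1.1.1 (MIN): min(-44, 20, 73) = -44
n1.1.2 (MIN): min(-57, 23) = -57
n1.1 (MAX): max(-44, -57) = -44
n1.2.1 (MIN): min(46, 14) = 14
n1.2.2 (MIN): min(-45, 97) = -45
n1.2.3 (MIN): min(-34, 10, -17, -50) = -50
n1.2 (MAX): max(14, -45, -50) = 14
n1 (MIN): min(-44, 14) = -44
n2.1.1 (MIN): min(71, 87, 67) = 67
n2.1.2 (MIN): min(51, 75) = 51
n2.1 (MAX): max(67, 51) = 67
n2.2.1 (MIN): min(-38, -69, -28) = -69
n2.2.2 (MIN): min(94, 9, -37, -16) = -37
n2.2.3 (MIN): min(-56, 47, 69) = -56
n2.2 (MAX): max(-69, -37, -56) = -37
n2 (MIN): min(67, -37) = -37
root (MAX): max(-44, -37) = -37

-37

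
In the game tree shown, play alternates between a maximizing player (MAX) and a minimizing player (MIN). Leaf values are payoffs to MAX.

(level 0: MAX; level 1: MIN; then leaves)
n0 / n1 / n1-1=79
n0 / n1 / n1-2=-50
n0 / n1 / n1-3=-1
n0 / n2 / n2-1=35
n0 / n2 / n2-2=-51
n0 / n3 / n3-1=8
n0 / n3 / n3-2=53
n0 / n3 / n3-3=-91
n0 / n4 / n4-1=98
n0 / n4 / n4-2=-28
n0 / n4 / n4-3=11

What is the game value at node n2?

-51

n2 (MIN): min(35, -51) = -51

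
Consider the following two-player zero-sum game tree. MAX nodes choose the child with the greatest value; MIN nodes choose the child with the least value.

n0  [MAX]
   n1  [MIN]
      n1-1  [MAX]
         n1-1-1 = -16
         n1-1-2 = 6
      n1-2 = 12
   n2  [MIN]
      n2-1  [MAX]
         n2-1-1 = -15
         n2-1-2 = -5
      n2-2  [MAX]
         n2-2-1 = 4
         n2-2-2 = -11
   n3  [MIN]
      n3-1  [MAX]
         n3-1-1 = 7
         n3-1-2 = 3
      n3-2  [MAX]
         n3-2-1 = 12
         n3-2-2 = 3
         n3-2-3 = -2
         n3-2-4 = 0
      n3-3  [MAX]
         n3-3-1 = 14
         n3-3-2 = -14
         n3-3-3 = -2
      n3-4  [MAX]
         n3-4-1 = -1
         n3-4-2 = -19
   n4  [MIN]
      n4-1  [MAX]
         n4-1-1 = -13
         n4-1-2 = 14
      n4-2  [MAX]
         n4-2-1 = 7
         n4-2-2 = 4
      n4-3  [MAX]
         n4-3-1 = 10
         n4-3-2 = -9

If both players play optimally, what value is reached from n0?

n1-1 (MAX): max(-16, 6) = 6
n1 (MIN): min(6, 12) = 6
n2-1 (MAX): max(-15, -5) = -5
n2-2 (MAX): max(4, -11) = 4
n2 (MIN): min(-5, 4) = -5
n3-1 (MAX): max(7, 3) = 7
n3-2 (MAX): max(12, 3, -2, 0) = 12
n3-3 (MAX): max(14, -14, -2) = 14
n3-4 (MAX): max(-1, -19) = -1
n3 (MIN): min(7, 12, 14, -1) = -1
n4-1 (MAX): max(-13, 14) = 14
n4-2 (MAX): max(7, 4) = 7
n4-3 (MAX): max(10, -9) = 10
n4 (MIN): min(14, 7, 10) = 7
n0 (MAX): max(6, -5, -1, 7) = 7

7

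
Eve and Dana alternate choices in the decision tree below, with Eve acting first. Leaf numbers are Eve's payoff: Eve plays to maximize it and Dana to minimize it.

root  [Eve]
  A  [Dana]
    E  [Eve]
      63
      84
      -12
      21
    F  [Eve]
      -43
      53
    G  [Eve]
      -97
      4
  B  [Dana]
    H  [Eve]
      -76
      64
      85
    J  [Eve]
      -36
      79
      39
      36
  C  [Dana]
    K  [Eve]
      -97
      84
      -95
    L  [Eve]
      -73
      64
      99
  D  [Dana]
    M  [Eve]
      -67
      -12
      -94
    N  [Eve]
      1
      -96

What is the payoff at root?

84

E (Eve): max(63, 84, -12, 21) = 84
F (Eve): max(-43, 53) = 53
G (Eve): max(-97, 4) = 4
A (Dana): min(84, 53, 4) = 4
H (Eve): max(-76, 64, 85) = 85
J (Eve): max(-36, 79, 39, 36) = 79
B (Dana): min(85, 79) = 79
K (Eve): max(-97, 84, -95) = 84
L (Eve): max(-73, 64, 99) = 99
C (Dana): min(84, 99) = 84
M (Eve): max(-67, -12, -94) = -12
N (Eve): max(1, -96) = 1
D (Dana): min(-12, 1) = -12
root (Eve): max(4, 79, 84, -12) = 84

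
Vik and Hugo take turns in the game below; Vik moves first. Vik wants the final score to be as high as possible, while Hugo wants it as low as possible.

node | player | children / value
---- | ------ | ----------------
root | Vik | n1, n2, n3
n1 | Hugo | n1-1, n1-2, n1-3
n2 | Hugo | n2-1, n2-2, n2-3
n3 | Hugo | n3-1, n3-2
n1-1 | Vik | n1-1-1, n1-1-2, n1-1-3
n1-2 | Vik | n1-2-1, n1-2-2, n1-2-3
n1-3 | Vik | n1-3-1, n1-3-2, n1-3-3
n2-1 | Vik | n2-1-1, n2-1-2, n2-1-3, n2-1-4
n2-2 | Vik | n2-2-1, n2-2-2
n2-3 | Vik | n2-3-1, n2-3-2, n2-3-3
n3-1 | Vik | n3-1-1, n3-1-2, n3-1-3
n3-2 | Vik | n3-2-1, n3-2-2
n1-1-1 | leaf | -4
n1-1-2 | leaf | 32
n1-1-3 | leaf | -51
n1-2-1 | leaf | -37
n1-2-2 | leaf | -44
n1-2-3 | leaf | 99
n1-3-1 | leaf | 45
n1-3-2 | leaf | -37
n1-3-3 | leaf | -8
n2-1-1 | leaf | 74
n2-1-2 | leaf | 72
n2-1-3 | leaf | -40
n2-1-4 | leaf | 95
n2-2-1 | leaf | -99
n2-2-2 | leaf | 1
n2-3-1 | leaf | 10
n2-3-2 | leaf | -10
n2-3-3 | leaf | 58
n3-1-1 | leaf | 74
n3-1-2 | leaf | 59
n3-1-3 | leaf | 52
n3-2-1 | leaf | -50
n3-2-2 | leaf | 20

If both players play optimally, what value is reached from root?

n1-1 (Vik): max(-4, 32, -51) = 32
n1-2 (Vik): max(-37, -44, 99) = 99
n1-3 (Vik): max(45, -37, -8) = 45
n1 (Hugo): min(32, 99, 45) = 32
n2-1 (Vik): max(74, 72, -40, 95) = 95
n2-2 (Vik): max(-99, 1) = 1
n2-3 (Vik): max(10, -10, 58) = 58
n2 (Hugo): min(95, 1, 58) = 1
n3-1 (Vik): max(74, 59, 52) = 74
n3-2 (Vik): max(-50, 20) = 20
n3 (Hugo): min(74, 20) = 20
root (Vik): max(32, 1, 20) = 32

32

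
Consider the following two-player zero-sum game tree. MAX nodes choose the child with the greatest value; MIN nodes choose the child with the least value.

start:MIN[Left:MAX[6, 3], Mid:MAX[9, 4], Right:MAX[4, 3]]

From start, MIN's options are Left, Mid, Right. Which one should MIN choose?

Left (MAX): max(6, 3) = 6
Mid (MAX): max(9, 4) = 9
Right (MAX): max(4, 3) = 4
start (MIN): min(6, 9, 4) = 4
MIN at start wants the lowest of {Left=6, Mid=9, Right=4}, so chooses Right.

Right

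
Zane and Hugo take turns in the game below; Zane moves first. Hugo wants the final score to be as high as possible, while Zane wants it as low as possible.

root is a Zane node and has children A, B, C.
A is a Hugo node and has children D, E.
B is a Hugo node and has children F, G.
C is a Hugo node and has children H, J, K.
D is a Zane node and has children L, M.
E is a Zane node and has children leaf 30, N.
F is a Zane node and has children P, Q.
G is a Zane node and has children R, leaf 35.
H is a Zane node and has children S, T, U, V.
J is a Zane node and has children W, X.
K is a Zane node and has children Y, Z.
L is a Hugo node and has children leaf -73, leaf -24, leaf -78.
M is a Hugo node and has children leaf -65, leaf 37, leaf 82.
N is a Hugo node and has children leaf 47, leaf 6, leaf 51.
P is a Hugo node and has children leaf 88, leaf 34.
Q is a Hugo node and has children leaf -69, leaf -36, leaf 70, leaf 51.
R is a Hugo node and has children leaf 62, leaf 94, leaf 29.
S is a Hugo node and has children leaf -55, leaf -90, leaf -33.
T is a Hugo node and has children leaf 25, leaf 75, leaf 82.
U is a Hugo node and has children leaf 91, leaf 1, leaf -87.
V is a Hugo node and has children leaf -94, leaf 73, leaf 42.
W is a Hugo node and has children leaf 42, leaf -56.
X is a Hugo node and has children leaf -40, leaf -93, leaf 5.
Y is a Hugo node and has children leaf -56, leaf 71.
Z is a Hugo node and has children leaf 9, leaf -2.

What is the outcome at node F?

P (Hugo): max(88, 34) = 88
Q (Hugo): max(-69, -36, 70, 51) = 70
F (Zane): min(88, 70) = 70

70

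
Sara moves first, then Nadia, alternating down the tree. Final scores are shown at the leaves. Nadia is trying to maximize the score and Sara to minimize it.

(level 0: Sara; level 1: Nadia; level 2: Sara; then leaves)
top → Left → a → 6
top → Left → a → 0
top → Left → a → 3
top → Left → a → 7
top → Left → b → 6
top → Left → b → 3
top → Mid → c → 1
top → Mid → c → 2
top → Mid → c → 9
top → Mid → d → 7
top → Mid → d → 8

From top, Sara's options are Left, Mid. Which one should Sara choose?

Left

a (Sara): min(6, 0, 3, 7) = 0
b (Sara): min(6, 3) = 3
Left (Nadia): max(0, 3) = 3
c (Sara): min(1, 2, 9) = 1
d (Sara): min(7, 8) = 7
Mid (Nadia): max(1, 7) = 7
top (Sara): min(3, 7) = 3
Sara at top wants the lowest of {Left=3, Mid=7}, so chooses Left.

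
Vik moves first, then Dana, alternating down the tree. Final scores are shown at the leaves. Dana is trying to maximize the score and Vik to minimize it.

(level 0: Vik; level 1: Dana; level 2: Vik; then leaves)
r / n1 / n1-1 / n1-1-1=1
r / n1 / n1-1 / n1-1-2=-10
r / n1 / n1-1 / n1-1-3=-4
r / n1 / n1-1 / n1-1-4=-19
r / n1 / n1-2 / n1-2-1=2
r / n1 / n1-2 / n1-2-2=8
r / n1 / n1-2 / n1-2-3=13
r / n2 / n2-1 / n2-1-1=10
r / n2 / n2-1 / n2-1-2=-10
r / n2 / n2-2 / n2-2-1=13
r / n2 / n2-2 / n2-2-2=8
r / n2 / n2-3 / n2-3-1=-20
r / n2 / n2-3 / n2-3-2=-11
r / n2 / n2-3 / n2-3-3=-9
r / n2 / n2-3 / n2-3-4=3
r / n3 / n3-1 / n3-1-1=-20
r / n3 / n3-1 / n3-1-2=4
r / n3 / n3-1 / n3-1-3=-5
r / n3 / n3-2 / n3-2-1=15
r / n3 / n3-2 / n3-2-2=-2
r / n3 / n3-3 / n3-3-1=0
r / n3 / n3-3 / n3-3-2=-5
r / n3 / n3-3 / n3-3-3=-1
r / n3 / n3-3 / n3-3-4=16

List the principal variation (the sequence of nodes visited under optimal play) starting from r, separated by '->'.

n1-1 (Vik): min(1, -10, -4, -19) = -19
n1-2 (Vik): min(2, 8, 13) = 2
n1 (Dana): max(-19, 2) = 2
n2-1 (Vik): min(10, -10) = -10
n2-2 (Vik): min(13, 8) = 8
n2-3 (Vik): min(-20, -11, -9, 3) = -20
n2 (Dana): max(-10, 8, -20) = 8
n3-1 (Vik): min(-20, 4, -5) = -20
n3-2 (Vik): min(15, -2) = -2
n3-3 (Vik): min(0, -5, -1, 16) = -5
n3 (Dana): max(-20, -2, -5) = -2
r (Vik): min(2, 8, -2) = -2
At r, Vik picks n3 (lowest: -2).
At n3, Dana picks n3-2 (highest: -2).
At n3-2, Vik picks n3-2-2 (lowest: -2).
Terminal value -2.

r -> n3 -> n3-2 -> n3-2-2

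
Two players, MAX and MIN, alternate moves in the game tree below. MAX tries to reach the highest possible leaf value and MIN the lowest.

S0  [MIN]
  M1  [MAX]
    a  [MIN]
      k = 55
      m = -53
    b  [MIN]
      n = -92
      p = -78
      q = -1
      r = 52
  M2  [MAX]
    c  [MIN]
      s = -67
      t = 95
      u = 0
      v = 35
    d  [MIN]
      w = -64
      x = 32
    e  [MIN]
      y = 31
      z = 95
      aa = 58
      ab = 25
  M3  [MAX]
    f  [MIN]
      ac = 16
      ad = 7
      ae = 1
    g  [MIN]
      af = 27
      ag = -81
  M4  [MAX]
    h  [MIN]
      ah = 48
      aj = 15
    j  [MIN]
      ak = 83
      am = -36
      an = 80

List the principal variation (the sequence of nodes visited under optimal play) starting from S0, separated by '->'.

S0 -> M1 -> a -> m

a (MIN): min(55, -53) = -53
b (MIN): min(-92, -78, -1, 52) = -92
M1 (MAX): max(-53, -92) = -53
c (MIN): min(-67, 95, 0, 35) = -67
d (MIN): min(-64, 32) = -64
e (MIN): min(31, 95, 58, 25) = 25
M2 (MAX): max(-67, -64, 25) = 25
f (MIN): min(16, 7, 1) = 1
g (MIN): min(27, -81) = -81
M3 (MAX): max(1, -81) = 1
h (MIN): min(48, 15) = 15
j (MIN): min(83, -36, 80) = -36
M4 (MAX): max(15, -36) = 15
S0 (MIN): min(-53, 25, 1, 15) = -53
At S0, MIN picks M1 (lowest: -53).
At M1, MAX picks a (highest: -53).
At a, MIN picks m (lowest: -53).
Terminal value -53.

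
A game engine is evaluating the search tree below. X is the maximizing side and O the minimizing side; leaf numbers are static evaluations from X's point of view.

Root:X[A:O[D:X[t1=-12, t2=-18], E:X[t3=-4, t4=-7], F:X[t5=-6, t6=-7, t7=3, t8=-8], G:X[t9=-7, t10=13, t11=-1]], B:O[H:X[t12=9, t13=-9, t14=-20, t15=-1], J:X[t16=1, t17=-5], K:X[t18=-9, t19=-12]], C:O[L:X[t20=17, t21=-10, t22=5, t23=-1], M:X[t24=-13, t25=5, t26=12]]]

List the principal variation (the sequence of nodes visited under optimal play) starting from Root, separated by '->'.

Root -> C -> M -> t26

D (X): max(-12, -18) = -12
E (X): max(-4, -7) = -4
F (X): max(-6, -7, 3, -8) = 3
G (X): max(-7, 13, -1) = 13
A (O): min(-12, -4, 3, 13) = -12
H (X): max(9, -9, -20, -1) = 9
J (X): max(1, -5) = 1
K (X): max(-9, -12) = -9
B (O): min(9, 1, -9) = -9
L (X): max(17, -10, 5, -1) = 17
M (X): max(-13, 5, 12) = 12
C (O): min(17, 12) = 12
Root (X): max(-12, -9, 12) = 12
At Root, X picks C (highest: 12).
At C, O picks M (lowest: 12).
At M, X picks t26 (highest: 12).
Terminal value 12.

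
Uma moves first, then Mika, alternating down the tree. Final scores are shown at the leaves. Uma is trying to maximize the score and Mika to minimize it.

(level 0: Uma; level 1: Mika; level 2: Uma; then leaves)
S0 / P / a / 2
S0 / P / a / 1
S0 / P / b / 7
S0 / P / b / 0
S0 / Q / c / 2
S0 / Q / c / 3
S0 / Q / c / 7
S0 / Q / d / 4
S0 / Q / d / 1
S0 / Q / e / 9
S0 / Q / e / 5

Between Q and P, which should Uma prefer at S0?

c (Uma): max(2, 3, 7) = 7
d (Uma): max(4, 1) = 4
e (Uma): max(9, 5) = 9
Q (Mika): min(7, 4, 9) = 4
a (Uma): max(2, 1) = 2
b (Uma): max(7, 0) = 7
P (Mika): min(2, 7) = 2
Uma prefers the higher value; Q=4, P=2. Q is better since 4 > 2.

Q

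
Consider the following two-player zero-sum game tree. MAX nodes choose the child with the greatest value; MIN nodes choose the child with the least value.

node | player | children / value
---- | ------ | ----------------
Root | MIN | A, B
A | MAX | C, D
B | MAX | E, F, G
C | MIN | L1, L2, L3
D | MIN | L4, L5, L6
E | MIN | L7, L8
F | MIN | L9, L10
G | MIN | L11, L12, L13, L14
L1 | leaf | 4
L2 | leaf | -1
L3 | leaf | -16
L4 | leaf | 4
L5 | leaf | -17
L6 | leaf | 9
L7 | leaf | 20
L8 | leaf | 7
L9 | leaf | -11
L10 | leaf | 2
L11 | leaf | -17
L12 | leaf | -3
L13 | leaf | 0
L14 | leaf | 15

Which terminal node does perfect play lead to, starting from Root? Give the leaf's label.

C (MIN): min(4, -1, -16) = -16
D (MIN): min(4, -17, 9) = -17
A (MAX): max(-16, -17) = -16
E (MIN): min(20, 7) = 7
F (MIN): min(-11, 2) = -11
G (MIN): min(-17, -3, 0, 15) = -17
B (MAX): max(7, -11, -17) = 7
Root (MIN): min(-16, 7) = -16
At Root, MIN picks A (lowest: -16).
At A, MAX picks C (highest: -16).
At C, MIN picks L3 (lowest: -16).
Terminal value -16.

L3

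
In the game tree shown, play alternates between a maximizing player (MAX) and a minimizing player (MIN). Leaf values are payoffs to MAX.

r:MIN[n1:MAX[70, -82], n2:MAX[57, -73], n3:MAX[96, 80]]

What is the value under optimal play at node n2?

57

n2 (MAX): max(57, -73) = 57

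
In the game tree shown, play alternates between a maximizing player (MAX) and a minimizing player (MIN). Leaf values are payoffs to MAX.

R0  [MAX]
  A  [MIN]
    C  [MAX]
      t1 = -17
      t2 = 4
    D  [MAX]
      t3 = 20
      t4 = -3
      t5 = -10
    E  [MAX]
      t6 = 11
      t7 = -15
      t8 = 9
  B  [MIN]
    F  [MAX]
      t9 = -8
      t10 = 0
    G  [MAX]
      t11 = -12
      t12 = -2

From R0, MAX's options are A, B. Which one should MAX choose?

A

C (MAX): max(-17, 4) = 4
D (MAX): max(20, -3, -10) = 20
E (MAX): max(11, -15, 9) = 11
A (MIN): min(4, 20, 11) = 4
F (MAX): max(-8, 0) = 0
G (MAX): max(-12, -2) = -2
B (MIN): min(0, -2) = -2
R0 (MAX): max(4, -2) = 4
MAX at R0 wants the highest of {A=4, B=-2}, so chooses A.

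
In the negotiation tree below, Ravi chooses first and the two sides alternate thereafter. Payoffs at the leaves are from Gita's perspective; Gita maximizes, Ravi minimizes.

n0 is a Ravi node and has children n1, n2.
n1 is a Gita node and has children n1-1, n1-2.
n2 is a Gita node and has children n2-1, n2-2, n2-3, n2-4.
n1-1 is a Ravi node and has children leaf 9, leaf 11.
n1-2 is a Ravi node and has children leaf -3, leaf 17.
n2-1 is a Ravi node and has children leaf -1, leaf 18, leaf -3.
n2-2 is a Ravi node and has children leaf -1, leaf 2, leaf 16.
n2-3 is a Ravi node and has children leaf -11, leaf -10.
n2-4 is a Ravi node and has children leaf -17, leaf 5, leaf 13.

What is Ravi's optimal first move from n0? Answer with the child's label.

n1-1 (Ravi): min(9, 11) = 9
n1-2 (Ravi): min(-3, 17) = -3
n1 (Gita): max(9, -3) = 9
n2-1 (Ravi): min(-1, 18, -3) = -3
n2-2 (Ravi): min(-1, 2, 16) = -1
n2-3 (Ravi): min(-11, -10) = -11
n2-4 (Ravi): min(-17, 5, 13) = -17
n2 (Gita): max(-3, -1, -11, -17) = -1
n0 (Ravi): min(9, -1) = -1
Ravi at n0 wants the lowest of {n1=9, n2=-1}, so chooses n2.

n2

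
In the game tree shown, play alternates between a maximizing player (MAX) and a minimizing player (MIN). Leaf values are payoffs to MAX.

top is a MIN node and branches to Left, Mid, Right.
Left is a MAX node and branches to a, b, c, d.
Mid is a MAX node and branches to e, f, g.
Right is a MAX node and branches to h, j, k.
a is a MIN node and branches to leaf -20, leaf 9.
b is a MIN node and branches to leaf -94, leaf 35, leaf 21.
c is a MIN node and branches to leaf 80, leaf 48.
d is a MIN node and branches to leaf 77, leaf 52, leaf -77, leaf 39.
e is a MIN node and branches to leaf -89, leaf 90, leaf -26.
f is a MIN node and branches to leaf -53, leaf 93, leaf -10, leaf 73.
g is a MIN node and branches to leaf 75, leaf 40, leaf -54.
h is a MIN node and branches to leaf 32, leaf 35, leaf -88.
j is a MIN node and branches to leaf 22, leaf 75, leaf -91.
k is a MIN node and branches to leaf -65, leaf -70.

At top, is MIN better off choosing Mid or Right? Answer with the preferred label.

e (MIN): min(-89, 90, -26) = -89
f (MIN): min(-53, 93, -10, 73) = -53
g (MIN): min(75, 40, -54) = -54
Mid (MAX): max(-89, -53, -54) = -53
h (MIN): min(32, 35, -88) = -88
j (MIN): min(22, 75, -91) = -91
k (MIN): min(-65, -70) = -70
Right (MAX): max(-88, -91, -70) = -70
MIN prefers the lower value; Mid=-53, Right=-70. Right is better since -70 < -53.

Right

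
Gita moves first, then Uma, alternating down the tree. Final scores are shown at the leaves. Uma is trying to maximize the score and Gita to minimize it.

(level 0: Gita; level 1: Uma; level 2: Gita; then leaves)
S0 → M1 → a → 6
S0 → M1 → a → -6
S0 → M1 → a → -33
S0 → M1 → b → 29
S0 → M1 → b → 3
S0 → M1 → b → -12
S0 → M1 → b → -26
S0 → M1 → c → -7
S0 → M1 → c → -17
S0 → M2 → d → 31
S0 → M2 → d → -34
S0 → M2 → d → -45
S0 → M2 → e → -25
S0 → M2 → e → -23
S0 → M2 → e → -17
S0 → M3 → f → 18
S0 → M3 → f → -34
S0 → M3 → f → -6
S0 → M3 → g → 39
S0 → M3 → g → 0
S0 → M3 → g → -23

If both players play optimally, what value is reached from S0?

-25

a (Gita): min(6, -6, -33) = -33
b (Gita): min(29, 3, -12, -26) = -26
c (Gita): min(-7, -17) = -17
M1 (Uma): max(-33, -26, -17) = -17
d (Gita): min(31, -34, -45) = -45
e (Gita): min(-25, -23, -17) = -25
M2 (Uma): max(-45, -25) = -25
f (Gita): min(18, -34, -6) = -34
g (Gita): min(39, 0, -23) = -23
M3 (Uma): max(-34, -23) = -23
S0 (Gita): min(-17, -25, -23) = -25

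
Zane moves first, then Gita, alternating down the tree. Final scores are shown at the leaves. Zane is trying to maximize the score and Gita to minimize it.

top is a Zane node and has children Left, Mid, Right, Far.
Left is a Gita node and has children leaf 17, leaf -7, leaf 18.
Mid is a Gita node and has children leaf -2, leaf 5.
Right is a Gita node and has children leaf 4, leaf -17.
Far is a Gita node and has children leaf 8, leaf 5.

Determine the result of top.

5

Left (Gita): min(17, -7, 18) = -7
Mid (Gita): min(-2, 5) = -2
Right (Gita): min(4, -17) = -17
Far (Gita): min(8, 5) = 5
top (Zane): max(-7, -2, -17, 5) = 5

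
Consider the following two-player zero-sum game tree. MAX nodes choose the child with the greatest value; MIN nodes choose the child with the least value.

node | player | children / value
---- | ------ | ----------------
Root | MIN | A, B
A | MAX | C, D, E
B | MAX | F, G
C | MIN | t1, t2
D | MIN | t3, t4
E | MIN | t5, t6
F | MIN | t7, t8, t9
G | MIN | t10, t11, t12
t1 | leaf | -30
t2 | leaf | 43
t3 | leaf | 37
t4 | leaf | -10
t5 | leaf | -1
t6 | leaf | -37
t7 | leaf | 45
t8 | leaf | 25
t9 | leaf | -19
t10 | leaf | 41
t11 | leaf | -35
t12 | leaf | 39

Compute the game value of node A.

-10

C (MIN): min(-30, 43) = -30
D (MIN): min(37, -10) = -10
E (MIN): min(-1, -37) = -37
A (MAX): max(-30, -10, -37) = -10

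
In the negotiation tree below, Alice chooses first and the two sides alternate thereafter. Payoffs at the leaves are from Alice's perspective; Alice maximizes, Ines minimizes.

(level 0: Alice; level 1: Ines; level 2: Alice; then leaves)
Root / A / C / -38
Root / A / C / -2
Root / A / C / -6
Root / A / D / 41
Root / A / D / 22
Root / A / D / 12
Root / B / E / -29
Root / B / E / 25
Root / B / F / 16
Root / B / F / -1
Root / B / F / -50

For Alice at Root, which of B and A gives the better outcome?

E (Alice): max(-29, 25) = 25
F (Alice): max(16, -1, -50) = 16
B (Ines): min(25, 16) = 16
C (Alice): max(-38, -2, -6) = -2
D (Alice): max(41, 22, 12) = 41
A (Ines): min(-2, 41) = -2
Alice prefers the higher value; B=16, A=-2. B is better since 16 > -2.

B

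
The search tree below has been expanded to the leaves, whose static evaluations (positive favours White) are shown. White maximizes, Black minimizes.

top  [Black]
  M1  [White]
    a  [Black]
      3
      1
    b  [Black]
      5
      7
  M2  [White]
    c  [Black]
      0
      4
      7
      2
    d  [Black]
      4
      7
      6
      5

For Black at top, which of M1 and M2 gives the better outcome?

a (Black): min(3, 1) = 1
b (Black): min(5, 7) = 5
M1 (White): max(1, 5) = 5
c (Black): min(0, 4, 7, 2) = 0
d (Black): min(4, 7, 6, 5) = 4
M2 (White): max(0, 4) = 4
Black prefers the lower value; M1=5, M2=4. M2 is better since 4 < 5.

M2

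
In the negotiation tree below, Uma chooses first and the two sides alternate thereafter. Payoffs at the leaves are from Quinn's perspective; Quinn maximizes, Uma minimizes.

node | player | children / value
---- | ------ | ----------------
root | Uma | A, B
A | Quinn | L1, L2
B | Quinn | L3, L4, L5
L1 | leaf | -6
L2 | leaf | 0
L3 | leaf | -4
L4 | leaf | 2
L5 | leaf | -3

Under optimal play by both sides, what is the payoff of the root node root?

A (Quinn): max(-6, 0) = 0
B (Quinn): max(-4, 2, -3) = 2
root (Uma): min(0, 2) = 0

0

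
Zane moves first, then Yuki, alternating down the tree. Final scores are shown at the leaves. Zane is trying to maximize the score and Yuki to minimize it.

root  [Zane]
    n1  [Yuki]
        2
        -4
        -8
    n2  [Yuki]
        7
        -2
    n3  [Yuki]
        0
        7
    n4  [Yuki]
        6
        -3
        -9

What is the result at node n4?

n4 (Yuki): min(6, -3, -9) = -9

-9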